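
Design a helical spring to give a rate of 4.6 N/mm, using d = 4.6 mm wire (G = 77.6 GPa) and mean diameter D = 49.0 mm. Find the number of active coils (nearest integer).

8

N_a = Gd⁴/(8D³k) = (77.6×10³ × 4.6⁴)/(8 × 49.0³ × 4.6)
    = 3.47451e+07 / 4.32948e+06 = 8.025 → 8 coils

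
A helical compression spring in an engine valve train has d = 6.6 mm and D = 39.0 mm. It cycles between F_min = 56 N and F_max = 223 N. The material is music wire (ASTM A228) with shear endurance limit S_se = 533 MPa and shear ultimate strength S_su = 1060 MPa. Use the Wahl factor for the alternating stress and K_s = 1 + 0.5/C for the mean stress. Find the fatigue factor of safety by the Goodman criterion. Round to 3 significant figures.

C = D/d = 39.0/6.6 = 5.9091; K_W = (4C−1)/(4C−4)+0.615/C = 1.2569; K_s = 1+0.5/C = 1.0846
F_a = (F_max−F_min)/2 = 83.5 N; F_m = (F_max+F_min)/2 = 139.5 N
τ_a = K_W·8F_aD/(πd³) = 1.2569 × 28.844 = 36.253 MPa
τ_m = K_s·8F_mD/(πd³) = 1.0846 × 48.189 = 52.266 MPa
Goodman: 1/n_f = τ_a/S_se + τ_m/S_su = 36.253/533 + 52.266/1060 = 0.06802 + 0.04931 = 0.11732
n_f = 1/0.11732 = 8.523

8.52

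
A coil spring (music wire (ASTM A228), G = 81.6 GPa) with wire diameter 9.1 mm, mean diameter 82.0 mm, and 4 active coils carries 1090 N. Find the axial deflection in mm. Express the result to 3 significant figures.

k = Gd⁴/(8D³N_a) = (81.6×10³)(9.1⁴)/(8·82.0³·4) = 31.715 N/mm
δ = F/k = 1090 / 31.715 = 34.369 mm

34.4 mm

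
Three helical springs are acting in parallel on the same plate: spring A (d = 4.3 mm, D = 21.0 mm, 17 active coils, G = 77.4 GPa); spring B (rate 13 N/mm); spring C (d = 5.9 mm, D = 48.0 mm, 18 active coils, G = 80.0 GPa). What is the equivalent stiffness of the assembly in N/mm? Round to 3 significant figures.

40.1 N/mm

k_A = Gd⁴/(8D³N_a) = (77.4×10³)(4.3⁴)/(8·21.0³·17) = 21.01 N/mm
k_C = Gd⁴/(8D³N_a) = (80.0×10³)(5.9⁴)/(8·48.0³·18) = 6.0871 N/mm
Parallel: k_eq = 21.01 + 13 + 6.0871 = 40.097 N/mm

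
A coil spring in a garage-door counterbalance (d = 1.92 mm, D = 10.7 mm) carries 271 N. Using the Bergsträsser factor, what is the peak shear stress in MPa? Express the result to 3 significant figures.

1310 MPa

Spring index C = D/d = 10.7/1.92 = 5.5729
K_B = (4C+2)/(4C−3) = 24.292/19.292 = 1.2592
τ₀ = 8FD/(πd³) = 8·271·10.7/(π·1.92³) = 23197.6/22.236 = 1043.3 MPa
τ_max = K·τ₀ = 1.2592 × 1043.3 = 1313.6 MPa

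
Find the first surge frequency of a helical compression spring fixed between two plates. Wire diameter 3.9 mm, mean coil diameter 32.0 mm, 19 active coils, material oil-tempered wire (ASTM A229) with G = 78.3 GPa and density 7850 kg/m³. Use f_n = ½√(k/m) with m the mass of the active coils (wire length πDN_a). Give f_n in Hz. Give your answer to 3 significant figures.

71.2 Hz

k = Gd⁴/(8D³N_a) = (78.3×10³)(3.9⁴)/(8·32.0³·19) = 3.6369 N/mm = 3636.9 N/m
Wire length L = πDN_a = π·32.0·19 = 1910.1 mm
m = ρ·(πd²/4)·L = 7850 × 11.946×10⁻⁶ m² × 1.9101 m = 0.17912 kg
f_n = ½√(k/m) = 0.5·√(3636.9/0.17912) = 0.5·√(20304) = 71.246 Hz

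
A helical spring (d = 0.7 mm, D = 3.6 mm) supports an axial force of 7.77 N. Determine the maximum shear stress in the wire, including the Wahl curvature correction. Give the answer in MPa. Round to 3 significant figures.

270 MPa

Spring index C = D/d = 3.6/0.7 = 5.1429
K_W = (4C−1)/(4C−4) + 0.615/C = 19.571/16.571 + 0.1196 = 1.3006
τ₀ = 8FD/(πd³) = 8·7.77·3.6/(π·0.7³) = 223.776/1.0776 = 207.67 MPa
τ_max = K·τ₀ = 1.3006 × 207.67 = 270.1 MPa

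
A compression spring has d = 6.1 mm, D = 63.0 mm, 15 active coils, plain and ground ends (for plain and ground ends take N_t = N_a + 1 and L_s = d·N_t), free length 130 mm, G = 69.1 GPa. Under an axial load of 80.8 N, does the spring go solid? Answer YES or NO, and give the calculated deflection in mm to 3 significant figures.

NO, δ = 25.3 mm

k = Gd⁴/(8D³N_a) = (69.1×10³)(6.1⁴)/(8·63.0³·15) = 3.1886 N/mm
N_t = 16; L_s = 6.1·16 = 97.6 mm; δ_solid = L₀ − L_s = 130 − 97.6 = 32.4 mm
δ = F/k = 80.8/3.1886 = 25.341 mm
δ < δ_solid → spring does not go solid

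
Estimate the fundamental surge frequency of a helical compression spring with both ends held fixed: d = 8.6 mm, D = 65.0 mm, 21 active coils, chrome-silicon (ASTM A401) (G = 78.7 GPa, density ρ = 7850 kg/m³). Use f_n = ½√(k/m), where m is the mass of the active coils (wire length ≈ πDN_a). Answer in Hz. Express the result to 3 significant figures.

k = Gd⁴/(8D³N_a) = (78.7×10³)(8.6⁴)/(8·65.0³·21) = 9.3308 N/mm = 9330.8 N/m
Wire length L = πDN_a = π·65.0·21 = 4288.3 mm
m = ρ·(πd²/4)·L = 7850 × 58.088×10⁻⁶ m² × 4.2883 m = 1.9554 kg
f_n = ½√(k/m) = 0.5·√(9330.8/1.9554) = 0.5·√(4771.8) = 34.539 Hz

34.5 Hz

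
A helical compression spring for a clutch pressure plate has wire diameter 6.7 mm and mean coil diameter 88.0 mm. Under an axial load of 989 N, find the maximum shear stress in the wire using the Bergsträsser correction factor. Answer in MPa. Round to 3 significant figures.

Spring index C = D/d = 88.0/6.7 = 13.1343
K_B = (4C+2)/(4C−3) = 54.537/49.537 = 1.1009
τ₀ = 8FD/(πd³) = 8·989·88.0/(π·6.7³) = 696256/944.87 = 736.88 MPa
τ_max = K·τ₀ = 1.1009 × 736.88 = 811.25 MPa

811 MPa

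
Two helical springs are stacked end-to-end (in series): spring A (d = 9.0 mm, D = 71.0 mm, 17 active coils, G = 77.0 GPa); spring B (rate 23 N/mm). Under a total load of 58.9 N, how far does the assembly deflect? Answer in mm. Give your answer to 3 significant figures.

8.24 mm

k_A = Gd⁴/(8D³N_a) = (77.0×10³)(9.0⁴)/(8·71.0³·17) = 10.379 N/mm
Series: 1/k_eq = 1/10.379 + 1/23 = 0.13983; k_eq = 7.1516 N/mm
δ = F/k_eq = 58.9/7.1516 = 8.2359 mm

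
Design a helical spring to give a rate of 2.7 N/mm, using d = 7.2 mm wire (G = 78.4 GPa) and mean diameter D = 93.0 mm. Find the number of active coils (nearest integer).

N_a = Gd⁴/(8D³k) = (78.4×10³ × 7.2⁴)/(8 × 93.0³ × 2.7)
    = 2.10691e+08 / 1.73741e+07 = 12.13 → 12 coils

12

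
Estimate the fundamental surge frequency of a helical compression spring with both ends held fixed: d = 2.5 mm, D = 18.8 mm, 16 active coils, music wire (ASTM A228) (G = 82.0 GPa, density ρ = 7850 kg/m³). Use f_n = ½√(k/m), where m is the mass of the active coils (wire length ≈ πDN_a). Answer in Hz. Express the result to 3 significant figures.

k = Gd⁴/(8D³N_a) = (82.0×10³)(2.5⁴)/(8·18.8³·16) = 3.7661 N/mm = 3766.1 N/m
Wire length L = πDN_a = π·18.8·16 = 944.99 mm
m = ρ·(πd²/4)·L = 7850 × 4.9087×10⁻⁶ m² × 0.94499 m = 0.036414 kg
f_n = ½√(k/m) = 0.5·√(3766.1/0.036414) = 0.5·√(1.0342e+05) = 160.8 Hz

161 Hz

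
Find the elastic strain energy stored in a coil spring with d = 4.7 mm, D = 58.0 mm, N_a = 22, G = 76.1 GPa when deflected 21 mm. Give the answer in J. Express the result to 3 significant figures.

k = Gd⁴/(8D³N_a) = (76.1×10³)(4.7⁴)/(8·58.0³·22) = 1.0814 N/mm
U = ½kδ² = 0.5 × 1.0814 × 21² = 238.44 N·mm = 0.23844 J

0.238 J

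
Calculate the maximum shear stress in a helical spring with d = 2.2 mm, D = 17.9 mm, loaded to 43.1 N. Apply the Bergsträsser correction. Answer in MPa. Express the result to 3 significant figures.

Spring index C = D/d = 17.9/2.2 = 8.1364
K_B = (4C+2)/(4C−3) = 34.545/29.545 = 1.1692
τ₀ = 8FD/(πd³) = 8·43.1·17.9/(π·2.2³) = 6171.92/33.452 = 184.5 MPa
τ_max = K·τ₀ = 1.1692 × 184.5 = 215.73 MPa

216 MPa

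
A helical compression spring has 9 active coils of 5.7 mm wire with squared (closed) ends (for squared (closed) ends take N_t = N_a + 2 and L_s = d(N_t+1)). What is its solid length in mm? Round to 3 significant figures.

squared (closed) ends: N_t = N_a + 2 = 9 + 2 = 11
L_s = d·(N_t+1) = 5.7 × 12 = 68.4 mm

68.4 mm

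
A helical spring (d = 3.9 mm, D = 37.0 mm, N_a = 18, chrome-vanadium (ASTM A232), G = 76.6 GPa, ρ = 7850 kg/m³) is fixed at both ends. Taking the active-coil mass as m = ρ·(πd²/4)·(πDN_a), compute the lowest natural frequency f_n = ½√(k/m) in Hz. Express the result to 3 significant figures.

55.6 Hz

k = Gd⁴/(8D³N_a) = (76.6×10³)(3.9⁴)/(8·37.0³·18) = 2.4295 N/mm = 2429.5 N/m
Wire length L = πDN_a = π·37.0·18 = 2092.3 mm
m = ρ·(πd²/4)·L = 7850 × 11.946×10⁻⁶ m² × 2.0923 m = 0.19621 kg
f_n = ½√(k/m) = 0.5·√(2429.5/0.19621) = 0.5·√(12382) = 55.638 Hz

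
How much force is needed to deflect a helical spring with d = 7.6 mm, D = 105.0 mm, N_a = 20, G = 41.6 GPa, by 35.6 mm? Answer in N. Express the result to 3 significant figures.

26.7 N

k = Gd⁴/(8D³N_a) = (41.6×10³)(7.6⁴)/(8·105.0³·20) = 0.74931 N/mm
F = k·δ = 0.74931 × 35.6 = 26.675 N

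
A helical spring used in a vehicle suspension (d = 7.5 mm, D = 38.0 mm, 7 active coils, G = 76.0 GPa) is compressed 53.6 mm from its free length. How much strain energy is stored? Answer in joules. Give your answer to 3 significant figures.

k = Gd⁴/(8D³N_a) = (76.0×10³)(7.5⁴)/(8·38.0³·7) = 78.256 N/mm
U = ½kδ² = 0.5 × 78.256 × 53.6² = 1.1241e+05 N·mm = 112.41 J

112 J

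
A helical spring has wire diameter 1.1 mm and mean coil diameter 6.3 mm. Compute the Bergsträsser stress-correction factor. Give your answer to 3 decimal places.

C = D/d = 6.3/1.1 = 5.7273
K_B = (4C+2)/(4C−3) = 24.909/19.909 = 1.2511

1.251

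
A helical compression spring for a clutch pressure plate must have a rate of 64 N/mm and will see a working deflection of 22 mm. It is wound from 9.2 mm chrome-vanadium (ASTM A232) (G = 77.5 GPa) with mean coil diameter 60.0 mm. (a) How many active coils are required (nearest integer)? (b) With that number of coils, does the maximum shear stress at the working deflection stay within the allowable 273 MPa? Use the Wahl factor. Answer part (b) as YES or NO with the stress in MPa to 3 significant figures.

N_a = Gd⁴/(8D³k) = (77.5×10³)(9.2⁴)/(8·60.0³·64) = 5.02 → N_a = 5
Actual rate k = Gd⁴/(8D³·5) = 64.26 N/mm
Working load F = kδ = 64.26·22 = 1413.7 N
C = 60.0/9.2 = 6.5217; K_W = (4C−1)/(4C−4)+0.615/C = 1.2301
τ_max = K_W·8FD/(πd³) = 1.2301·277.39 = 341.22 MPa
τ_max > 273 MPa → exceeds allowable

(a) 5 coils; (b) NO, τ_max = 341 MPa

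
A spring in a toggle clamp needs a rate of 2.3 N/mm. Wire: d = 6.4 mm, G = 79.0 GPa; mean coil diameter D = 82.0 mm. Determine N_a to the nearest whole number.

13

N_a = Gd⁴/(8D³k) = (79.0×10³ × 6.4⁴)/(8 × 82.0³ × 2.3)
    = 1.3254e+08 / 1.01452e+07 = 13.06 → 13 coils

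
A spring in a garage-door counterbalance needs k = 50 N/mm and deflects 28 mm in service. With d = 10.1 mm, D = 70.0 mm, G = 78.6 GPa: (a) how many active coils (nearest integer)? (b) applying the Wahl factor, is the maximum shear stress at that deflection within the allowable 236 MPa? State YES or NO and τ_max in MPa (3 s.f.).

(a) 6 coils; (b) NO, τ_max = 292 MPa

N_a = Gd⁴/(8D³k) = (78.6×10³)(10.1⁴)/(8·70.0³·50) = 5.961 → N_a = 6
Actual rate k = Gd⁴/(8D³·6) = 49.679 N/mm
Working load F = kδ = 49.679·28 = 1391 N
C = 70.0/10.1 = 6.9307; K_W = (4C−1)/(4C−4)+0.615/C = 1.2152
τ_max = K_W·8FD/(πd³) = 1.2152·240.66 = 292.45 MPa
τ_max > 236 MPa → exceeds allowable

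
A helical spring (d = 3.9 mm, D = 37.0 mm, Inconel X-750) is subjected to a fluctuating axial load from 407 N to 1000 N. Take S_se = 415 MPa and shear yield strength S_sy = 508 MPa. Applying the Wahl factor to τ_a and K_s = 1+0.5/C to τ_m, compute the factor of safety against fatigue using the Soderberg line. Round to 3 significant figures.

C = D/d = 37.0/3.9 = 9.4872; K_W = (4C−1)/(4C−4)+0.615/C = 1.1532; K_s = 1+0.5/C = 1.0527
F_a = (F_max−F_min)/2 = 296.5 N; F_m = (F_max+F_min)/2 = 703.5 N
τ_a = K_W·8F_aD/(πd³) = 1.1532 × 470.95 = 543.09 MPa
τ_m = K_s·8F_mD/(πd³) = 1.0527 × 1117.4 = 1176.3 MPa
Soderberg: 1/n_f = τ_a/S_se + τ_m/S_sy = 543.09/415 + 1176.3/508 = 1.30866 + 2.31555 = 3.6242
n_f = 1/3.6242 = 0.2759

0.276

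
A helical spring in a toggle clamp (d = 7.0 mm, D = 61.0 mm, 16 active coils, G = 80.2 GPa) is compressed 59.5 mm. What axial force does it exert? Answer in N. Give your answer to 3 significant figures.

394 N

k = Gd⁴/(8D³N_a) = (80.2×10³)(7.0⁴)/(8·61.0³·16) = 6.6278 N/mm
F = k·δ = 6.6278 × 59.5 = 394.35 N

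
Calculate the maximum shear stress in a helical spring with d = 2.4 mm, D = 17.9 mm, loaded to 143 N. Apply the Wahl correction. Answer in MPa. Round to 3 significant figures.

565 MPa

Spring index C = D/d = 17.9/2.4 = 7.4583
K_W = (4C−1)/(4C−4) + 0.615/C = 28.833/25.833 + 0.0825 = 1.1986
τ₀ = 8FD/(πd³) = 8·143·17.9/(π·2.4³) = 20477.6/43.429 = 471.51 MPa
τ_max = K·τ₀ = 1.1986 × 471.51 = 565.15 MPa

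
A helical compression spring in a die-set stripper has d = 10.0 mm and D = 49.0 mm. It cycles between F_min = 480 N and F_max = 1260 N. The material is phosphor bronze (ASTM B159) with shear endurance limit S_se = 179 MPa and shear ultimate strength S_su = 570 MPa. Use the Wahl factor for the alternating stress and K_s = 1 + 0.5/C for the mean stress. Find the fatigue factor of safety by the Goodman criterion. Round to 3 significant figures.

1.76

C = D/d = 49.0/10.0 = 4.9000; K_W = (4C−1)/(4C−4)+0.615/C = 1.3178; K_s = 1+0.5/C = 1.1020
F_a = (F_max−F_min)/2 = 390 N; F_m = (F_max+F_min)/2 = 870 N
τ_a = K_W·8F_aD/(πd³) = 1.3178 × 48.663 = 64.129 MPa
τ_m = K_s·8F_mD/(πd³) = 1.1020 × 108.56 = 119.63 MPa
Goodman: 1/n_f = τ_a/S_se + τ_m/S_su = 64.129/179 + 119.63/570 = 0.35826 + 0.20988 = 0.56815
n_f = 1/0.56815 = 1.76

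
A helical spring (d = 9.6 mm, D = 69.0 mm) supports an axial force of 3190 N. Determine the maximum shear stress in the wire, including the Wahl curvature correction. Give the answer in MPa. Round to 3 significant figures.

Spring index C = D/d = 69.0/9.6 = 7.1875
K_W = (4C−1)/(4C−4) + 0.615/C = 27.750/24.750 + 0.0856 = 1.2068
τ₀ = 8FD/(πd³) = 8·3190·69.0/(π·9.6³) = 1.76088e+06/2779.5 = 633.53 MPa
τ_max = K·τ₀ = 1.2068 × 633.53 = 764.53 MPa

765 MPa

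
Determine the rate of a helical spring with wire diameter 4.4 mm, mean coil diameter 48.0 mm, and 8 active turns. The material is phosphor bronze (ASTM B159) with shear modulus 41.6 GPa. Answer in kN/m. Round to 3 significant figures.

k = Gd⁴/(8D³N_a) = (41.6×10³ × 4.4⁴) / (8 × 48.0³ × 8)
  = 1.55921e+07 / 7.07789e+06 = 2.2029 N/mm

2.20 kN/m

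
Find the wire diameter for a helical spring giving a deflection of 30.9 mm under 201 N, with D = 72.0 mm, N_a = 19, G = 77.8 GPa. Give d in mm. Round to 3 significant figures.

Required rate k = F/δ = 201/30.9 = 6.5049 N/mm
d = (8D³N_a·k / G)^(1/4) = (8·72.0³·19·6.5049 / (77.8×10³))^0.25
  = (4743.5)^0.25 = 8.2990 mm

8.30 mm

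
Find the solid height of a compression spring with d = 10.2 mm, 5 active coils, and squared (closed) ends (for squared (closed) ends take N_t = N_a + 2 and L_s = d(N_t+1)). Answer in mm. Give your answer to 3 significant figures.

81.6 mm

squared (closed) ends: N_t = N_a + 2 = 5 + 2 = 7
L_s = d·(N_t+1) = 10.2 × 8 = 81.6 mm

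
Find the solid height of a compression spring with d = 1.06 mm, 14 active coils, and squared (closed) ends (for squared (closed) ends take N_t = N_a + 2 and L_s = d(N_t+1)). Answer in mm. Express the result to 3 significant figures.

squared (closed) ends: N_t = N_a + 2 = 14 + 2 = 16
L_s = d·(N_t+1) = 1.06 × 17 = 18.02 mm

18.0 mm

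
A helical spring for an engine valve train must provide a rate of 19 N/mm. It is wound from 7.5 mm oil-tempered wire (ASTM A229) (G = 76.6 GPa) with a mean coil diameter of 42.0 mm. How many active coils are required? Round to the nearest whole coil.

22

N_a = Gd⁴/(8D³k) = (76.6×10³ × 7.5⁴)/(8 × 42.0³ × 19)
    = 2.42367e+08 / 1.12614e+07 = 21.52 → 22 coils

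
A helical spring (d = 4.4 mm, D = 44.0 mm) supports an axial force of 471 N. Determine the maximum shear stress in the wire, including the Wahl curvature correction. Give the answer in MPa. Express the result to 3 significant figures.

Spring index C = D/d = 44.0/4.4 = 10.0000
K_W = (4C−1)/(4C−4) + 0.615/C = 39.000/36.000 + 0.0615 = 1.1448
τ₀ = 8FD/(πd³) = 8·471·44.0/(π·4.4³) = 165792/267.61 = 619.52 MPa
τ_max = K·τ₀ = 1.1448 × 619.52 = 709.25 MPa

709 MPa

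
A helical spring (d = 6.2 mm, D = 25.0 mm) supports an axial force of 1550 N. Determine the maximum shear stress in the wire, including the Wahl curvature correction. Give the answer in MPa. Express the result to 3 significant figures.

580 MPa

Spring index C = D/d = 25.0/6.2 = 4.0323
K_W = (4C−1)/(4C−4) + 0.615/C = 15.129/12.129 + 0.1525 = 1.3999
τ₀ = 8FD/(πd³) = 8·1550·25.0/(π·6.2³) = 310000/748.73 = 414.03 MPa
τ_max = K·τ₀ = 1.3999 × 414.03 = 579.59 MPa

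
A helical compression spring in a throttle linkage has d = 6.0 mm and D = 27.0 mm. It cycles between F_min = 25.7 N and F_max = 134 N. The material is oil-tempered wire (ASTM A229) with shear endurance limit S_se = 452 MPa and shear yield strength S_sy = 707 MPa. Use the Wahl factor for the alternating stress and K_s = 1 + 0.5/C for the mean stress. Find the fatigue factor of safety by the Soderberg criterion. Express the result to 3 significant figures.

C = D/d = 27.0/6.0 = 4.5000; K_W = (4C−1)/(4C−4)+0.615/C = 1.3510; K_s = 1+0.5/C = 1.1111
F_a = (F_max−F_min)/2 = 54.15 N; F_m = (F_max+F_min)/2 = 79.85 N
τ_a = K_W·8F_aD/(πd³) = 1.3510 × 17.236 = 23.286 MPa
τ_m = K_s·8F_mD/(πd³) = 1.1111 × 25.417 = 28.241 MPa
Soderberg: 1/n_f = τ_a/S_se + τ_m/S_sy = 23.286/452 + 28.241/707 = 0.05152 + 0.03995 = 0.091462
n_f = 1/0.091462 = 10.93

10.9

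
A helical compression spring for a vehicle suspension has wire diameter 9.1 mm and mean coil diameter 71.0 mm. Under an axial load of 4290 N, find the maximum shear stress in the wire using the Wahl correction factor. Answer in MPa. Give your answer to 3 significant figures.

1220 MPa

Spring index C = D/d = 71.0/9.1 = 7.8022
K_W = (4C−1)/(4C−4) + 0.615/C = 30.209/27.209 + 0.0788 = 1.1891
τ₀ = 8FD/(πd³) = 8·4290·71.0/(π·9.1³) = 2.43672e+06/2367.4 = 1029.3 MPa
τ_max = K·τ₀ = 1.1891 × 1029.3 = 1223.9 MPa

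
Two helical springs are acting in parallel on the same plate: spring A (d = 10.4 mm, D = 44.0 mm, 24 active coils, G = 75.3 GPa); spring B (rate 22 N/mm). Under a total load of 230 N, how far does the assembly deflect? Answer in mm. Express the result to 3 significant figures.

3.03 mm

k_A = Gd⁴/(8D³N_a) = (75.3×10³)(10.4⁴)/(8·44.0³·24) = 53.86 N/mm
Parallel: k_eq = 53.86 + 22 = 75.86 N/mm
δ = F/k_eq = 230/75.86 = 3.0319 mm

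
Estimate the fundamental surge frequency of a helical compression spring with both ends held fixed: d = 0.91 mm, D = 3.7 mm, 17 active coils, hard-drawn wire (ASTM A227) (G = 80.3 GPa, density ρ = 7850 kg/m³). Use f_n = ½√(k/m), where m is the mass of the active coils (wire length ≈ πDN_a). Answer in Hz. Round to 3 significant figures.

1410 Hz

k = Gd⁴/(8D³N_a) = (80.3×10³)(0.91⁴)/(8·3.7³·17) = 7.9935 N/mm = 7993.5 N/m
Wire length L = πDN_a = π·3.7·17 = 197.61 mm
m = ρ·(πd²/4)·L = 7850 × 0.65039×10⁻⁶ m² × 0.19761 m = 0.0010089 kg
f_n = ½√(k/m) = 0.5·√(7993.5/0.0010089) = 0.5·√(7.9231e+06) = 1407.4 Hz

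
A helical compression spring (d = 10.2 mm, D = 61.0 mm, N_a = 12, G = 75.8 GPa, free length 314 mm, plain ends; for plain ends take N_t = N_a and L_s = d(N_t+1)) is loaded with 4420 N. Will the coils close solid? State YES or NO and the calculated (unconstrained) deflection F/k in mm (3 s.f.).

NO, δ = 117 mm

k = Gd⁴/(8D³N_a) = (75.8×10³)(10.2⁴)/(8·61.0³·12) = 37.654 N/mm
N_t = 12; L_s = 10.2·13 = 132.6 mm; δ_solid = L₀ − L_s = 314 − 132.6 = 181.4 mm
δ = F/k = 4420/37.654 = 117.39 mm
δ < δ_solid → spring does not go solid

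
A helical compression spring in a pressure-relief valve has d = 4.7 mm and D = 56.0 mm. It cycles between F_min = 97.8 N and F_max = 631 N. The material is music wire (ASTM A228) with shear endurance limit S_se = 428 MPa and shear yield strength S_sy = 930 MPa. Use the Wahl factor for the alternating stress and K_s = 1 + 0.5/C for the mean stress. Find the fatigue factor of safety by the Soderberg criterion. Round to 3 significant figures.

C = D/d = 56.0/4.7 = 11.9149; K_W = (4C−1)/(4C−4)+0.615/C = 1.1203; K_s = 1+0.5/C = 1.0420
F_a = (F_max−F_min)/2 = 266.6 N; F_m = (F_max+F_min)/2 = 364.4 N
τ_a = K_W·8F_aD/(πd³) = 1.1203 × 366.18 = 410.24 MPa
τ_m = K_s·8F_mD/(πd³) = 1.0420 × 500.51 = 521.51 MPa
Soderberg: 1/n_f = τ_a/S_se + τ_m/S_sy = 410.24/428 + 521.51/930 = 0.95851 + 0.56077 = 1.5193
n_f = 1/1.5193 = 0.6582

0.658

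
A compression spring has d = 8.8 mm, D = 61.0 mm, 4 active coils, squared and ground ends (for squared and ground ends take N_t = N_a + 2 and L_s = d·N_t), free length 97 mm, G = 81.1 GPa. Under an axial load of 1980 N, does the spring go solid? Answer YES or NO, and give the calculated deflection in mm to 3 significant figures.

NO, δ = 29.6 mm

k = Gd⁴/(8D³N_a) = (81.1×10³)(8.8⁴)/(8·61.0³·4) = 66.959 N/mm
N_t = 6; L_s = 8.8·6 = 52.8 mm; δ_solid = L₀ − L_s = 97 − 52.8 = 44.2 mm
δ = F/k = 1980/66.959 = 29.57 mm
δ < δ_solid → spring does not go solid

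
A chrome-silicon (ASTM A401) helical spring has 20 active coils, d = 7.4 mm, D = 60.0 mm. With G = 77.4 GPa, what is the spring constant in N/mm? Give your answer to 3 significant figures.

k = Gd⁴/(8D³N_a) = (77.4×10³ × 7.4⁴) / (8 × 60.0³ × 20)
  = 2.32096e+08 / 3.456e+07 = 6.7157 N/mm

6.72 N/mm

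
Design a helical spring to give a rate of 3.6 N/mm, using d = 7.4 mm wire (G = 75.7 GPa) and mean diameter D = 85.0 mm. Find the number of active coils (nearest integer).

N_a = Gd⁴/(8D³k) = (75.7×10³ × 7.4⁴)/(8 × 85.0³ × 3.6)
    = 2.26998e+08 / 1.76868e+07 = 12.83 → 13 coils

13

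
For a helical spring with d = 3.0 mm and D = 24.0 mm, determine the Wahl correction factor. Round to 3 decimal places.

1.184

C = D/d = 24.0/3.0 = 8.0000
K_W = (4C−1)/(4C−4) + 0.615/C = 31.000/28.000 + 0.0769 = 1.1840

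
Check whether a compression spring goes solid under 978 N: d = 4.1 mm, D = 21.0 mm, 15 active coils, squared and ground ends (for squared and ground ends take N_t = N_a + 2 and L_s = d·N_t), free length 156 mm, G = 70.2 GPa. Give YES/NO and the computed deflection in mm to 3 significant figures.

NO, δ = 54.8 mm

k = Gd⁴/(8D³N_a) = (70.2×10³)(4.1⁴)/(8·21.0³·15) = 17.85 N/mm
N_t = 17; L_s = 4.1·17 = 69.7 mm; δ_solid = L₀ − L_s = 156 − 69.7 = 86.3 mm
δ = F/k = 978/17.85 = 54.791 mm
δ < δ_solid → spring does not go solid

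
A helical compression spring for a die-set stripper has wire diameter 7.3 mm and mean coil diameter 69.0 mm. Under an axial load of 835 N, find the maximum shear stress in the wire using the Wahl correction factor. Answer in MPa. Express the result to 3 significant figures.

Spring index C = D/d = 69.0/7.3 = 9.4521
K_W = (4C−1)/(4C−4) + 0.615/C = 36.808/33.808 + 0.0651 = 1.1538
τ₀ = 8FD/(πd³) = 8·835·69.0/(π·7.3³) = 460920/1222.1 = 377.14 MPa
τ_max = K·τ₀ = 1.1538 × 377.14 = 435.15 MPa

435 MPa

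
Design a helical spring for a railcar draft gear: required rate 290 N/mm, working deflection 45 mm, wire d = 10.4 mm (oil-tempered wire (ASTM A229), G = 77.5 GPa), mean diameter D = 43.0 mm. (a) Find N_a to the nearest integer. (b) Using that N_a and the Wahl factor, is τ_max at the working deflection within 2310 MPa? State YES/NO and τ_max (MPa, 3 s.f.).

N_a = Gd⁴/(8D³k) = (77.5×10³)(10.4⁴)/(8·43.0³·290) = 4.915 → N_a = 5
Actual rate k = Gd⁴/(8D³·5) = 285.08 N/mm
Working load F = kδ = 285.08·45 = 12829 N
C = 43.0/10.4 = 4.1346; K_W = (4C−1)/(4C−4)+0.615/C = 1.3880
τ_max = K_W·8FD/(πd³) = 1.3880·1248.8 = 1733.3 MPa
τ_max ≤ 2310 MPa → acceptable

(a) 5 coils; (b) YES, τ_max = 1730 MPa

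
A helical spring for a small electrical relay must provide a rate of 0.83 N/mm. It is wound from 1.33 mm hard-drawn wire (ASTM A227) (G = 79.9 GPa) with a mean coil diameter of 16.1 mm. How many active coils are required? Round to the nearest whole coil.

9

N_a = Gd⁴/(8D³k) = (79.9×10³ × 1.33⁴)/(8 × 16.1³ × 0.83)
    = 250008 / 27710.6 = 9.022 → 9 coils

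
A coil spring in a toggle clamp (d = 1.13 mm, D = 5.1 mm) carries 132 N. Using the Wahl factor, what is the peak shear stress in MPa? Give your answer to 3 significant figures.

1600 MPa

Spring index C = D/d = 5.1/1.13 = 4.5133
K_W = (4C−1)/(4C−4) + 0.615/C = 17.053/14.053 + 0.1363 = 1.3497
τ₀ = 8FD/(πd³) = 8·132·5.1/(π·1.13³) = 5385.6/4.533 = 1188.1 MPa
τ_max = K·τ₀ = 1.3497 × 1188.1 = 1603.6 MPa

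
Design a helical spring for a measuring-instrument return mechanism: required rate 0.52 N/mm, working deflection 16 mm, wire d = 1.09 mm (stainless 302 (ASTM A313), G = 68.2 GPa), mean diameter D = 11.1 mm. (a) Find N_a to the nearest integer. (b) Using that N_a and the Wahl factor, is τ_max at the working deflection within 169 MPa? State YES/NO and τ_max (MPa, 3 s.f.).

(a) 17 coils; (b) NO, τ_max = 206 MPa

N_a = Gd⁴/(8D³k) = (68.2×10³)(1.09⁴)/(8·11.1³·0.52) = 16.92 → N_a = 17
Actual rate k = Gd⁴/(8D³·17) = 0.51759 N/mm
Working load F = kδ = 0.51759·16 = 8.2814 N
C = 11.1/1.09 = 10.1835; K_W = (4C−1)/(4C−4)+0.615/C = 1.1421
τ_max = K_W·8FD/(πd³) = 1.1421·180.75 = 206.43 MPa
τ_max > 169 MPa → exceeds allowable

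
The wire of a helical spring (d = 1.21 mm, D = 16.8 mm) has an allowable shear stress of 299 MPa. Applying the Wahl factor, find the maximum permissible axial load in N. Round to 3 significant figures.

11.2 N

C = D/d = 16.8/1.21 = 13.8843
K_W = (4C−1)/(4C−4) + 0.615/C = 54.537/51.537 + 0.0443 = 1.1025
τ_max = K·8FD/(πd³) → F_max = τ_allow·πd³/(8DK)
F_max = 299·π·1.21³/(8·16.8·1.1025) = 1664.1/148.18 = 11.23 N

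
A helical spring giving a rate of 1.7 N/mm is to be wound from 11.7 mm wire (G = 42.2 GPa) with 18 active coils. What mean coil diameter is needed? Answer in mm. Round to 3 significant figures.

148 mm

D = (Gd⁴/(8N_a·k))^(1/3) = (42.2×10³·11.7⁴/(8·18·1.7))^(1/3)
  = (3.23031e+06)^(1/3) = 147.8251 mm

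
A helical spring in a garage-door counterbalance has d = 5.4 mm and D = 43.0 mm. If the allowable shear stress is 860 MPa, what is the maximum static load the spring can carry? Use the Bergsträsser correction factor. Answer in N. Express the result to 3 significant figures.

1050 N

C = D/d = 43.0/5.4 = 7.9630
K_B = (4C+2)/(4C−3) = 33.852/28.852 = 1.1733
τ_max = K·8FD/(πd³) → F_max = τ_allow·πd³/(8DK)
F_max = 860·π·5.4³/(8·43.0·1.1733) = 4.2543e+05/403.61 = 1054.1 N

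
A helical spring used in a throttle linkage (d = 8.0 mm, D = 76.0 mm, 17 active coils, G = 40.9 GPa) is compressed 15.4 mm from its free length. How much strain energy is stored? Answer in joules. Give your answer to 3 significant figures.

0.333 J

k = Gd⁴/(8D³N_a) = (40.9×10³)(8.0⁴)/(8·76.0³·17) = 2.8061 N/mm
U = ½kδ² = 0.5 × 2.8061 × 15.4² = 332.75 N·mm = 0.33275 J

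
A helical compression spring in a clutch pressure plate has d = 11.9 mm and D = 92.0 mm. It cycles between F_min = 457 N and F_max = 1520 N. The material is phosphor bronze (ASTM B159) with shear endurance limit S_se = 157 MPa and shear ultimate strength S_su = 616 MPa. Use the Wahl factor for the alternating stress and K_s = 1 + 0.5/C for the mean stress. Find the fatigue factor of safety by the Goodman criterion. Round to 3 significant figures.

C = D/d = 92.0/11.9 = 7.7311; K_W = (4C−1)/(4C−4)+0.615/C = 1.1910; K_s = 1+0.5/C = 1.0647
F_a = (F_max−F_min)/2 = 531.5 N; F_m = (F_max+F_min)/2 = 988.5 N
τ_a = K_W·8F_aD/(πd³) = 1.1910 × 73.891 = 88.002 MPa
τ_m = K_s·8F_mD/(πd³) = 1.0647 × 137.42 = 146.31 MPa
Goodman: 1/n_f = τ_a/S_se + τ_m/S_su = 88.002/157 + 146.31/616 = 0.56052 + 0.23752 = 0.79804
n_f = 1/0.79804 = 1.253

1.25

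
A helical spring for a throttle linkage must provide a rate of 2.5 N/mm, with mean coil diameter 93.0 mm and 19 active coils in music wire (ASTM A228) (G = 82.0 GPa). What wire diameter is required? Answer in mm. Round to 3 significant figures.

7.81 mm

d = (8D³N_a·k / G)^(1/4) = (8·93.0³·19·2.5 / (82.0×10³))^0.25
  = (3727.5)^0.25 = 7.8137 mm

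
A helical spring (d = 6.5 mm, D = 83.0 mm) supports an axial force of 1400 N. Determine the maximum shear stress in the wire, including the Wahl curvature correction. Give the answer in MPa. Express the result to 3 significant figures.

Spring index C = D/d = 83.0/6.5 = 12.7692
K_W = (4C−1)/(4C−4) + 0.615/C = 50.077/47.077 + 0.0482 = 1.1119
τ₀ = 8FD/(πd³) = 8·1400·83.0/(π·6.5³) = 929600/862.76 = 1077.5 MPa
τ_max = K·τ₀ = 1.1119 × 1077.5 = 1198 MPa

1200 MPa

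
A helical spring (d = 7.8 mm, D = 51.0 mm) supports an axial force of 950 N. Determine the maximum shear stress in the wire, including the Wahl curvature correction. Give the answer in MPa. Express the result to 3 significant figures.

Spring index C = D/d = 51.0/7.8 = 6.5385
K_W = (4C−1)/(4C−4) + 0.615/C = 25.154/22.154 + 0.0941 = 1.2295
τ₀ = 8FD/(πd³) = 8·950·51.0/(π·7.8³) = 387600/1490.8 = 259.99 MPa
τ_max = K·τ₀ = 1.2295 × 259.99 = 319.65 MPa

320 MPa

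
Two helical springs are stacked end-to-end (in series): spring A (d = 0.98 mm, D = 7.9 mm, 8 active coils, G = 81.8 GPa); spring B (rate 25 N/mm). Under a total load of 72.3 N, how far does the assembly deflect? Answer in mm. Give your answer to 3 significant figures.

k_A = Gd⁴/(8D³N_a) = (81.8×10³)(0.98⁴)/(8·7.9³·8) = 2.3911 N/mm
Series: 1/k_eq = 1/2.3911 + 1/25 = 0.45822; k_eq = 2.1824 N/mm
δ = F/k_eq = 72.3/2.1824 = 33.129 mm

33.1 mm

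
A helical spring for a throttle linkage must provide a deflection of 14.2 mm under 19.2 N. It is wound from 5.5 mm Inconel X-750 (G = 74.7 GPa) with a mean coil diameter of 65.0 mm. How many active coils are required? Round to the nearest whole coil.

Required rate k = F/δ = 19.2/14.2 = 1.3521 N/mm
N_a = Gd⁴/(8D³k) = (74.7×10³ × 5.5⁴)/(8 × 65.0³ × 1.3521)
    = 6.83552e+07 / 2.97059e+06 = 23.01 → 23 coils

23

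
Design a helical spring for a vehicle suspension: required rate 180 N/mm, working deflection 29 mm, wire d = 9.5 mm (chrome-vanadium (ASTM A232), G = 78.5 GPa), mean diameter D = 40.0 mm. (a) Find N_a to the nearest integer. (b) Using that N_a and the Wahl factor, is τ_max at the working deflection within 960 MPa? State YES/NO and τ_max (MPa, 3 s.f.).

(a) 7 coils; (b) YES, τ_max = 848 MPa

N_a = Gd⁴/(8D³k) = (78.5×10³)(9.5⁴)/(8·40.0³·180) = 6.938 → N_a = 7
Actual rate k = Gd⁴/(8D³·7) = 178.4 N/mm
Working load F = kδ = 178.4·29 = 5173.6 N
C = 40.0/9.5 = 4.2105; K_W = (4C−1)/(4C−4)+0.615/C = 1.3797
τ_max = K_W·8FD/(πd³) = 1.3797·614.64 = 848 MPa
τ_max ≤ 960 MPa → acceptable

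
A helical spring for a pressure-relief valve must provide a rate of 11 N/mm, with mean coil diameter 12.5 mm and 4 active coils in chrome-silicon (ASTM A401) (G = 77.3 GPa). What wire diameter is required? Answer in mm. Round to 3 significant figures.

d = (8D³N_a·k / G)^(1/4) = (8·12.5³·4·11 / (77.3×10³))^0.25
  = (8.8939)^0.25 = 1.7269 mm

1.73 mm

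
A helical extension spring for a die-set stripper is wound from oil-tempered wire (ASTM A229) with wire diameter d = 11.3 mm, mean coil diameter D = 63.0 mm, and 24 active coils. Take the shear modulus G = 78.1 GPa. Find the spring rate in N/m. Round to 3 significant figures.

26500 N/m

k = Gd⁴/(8D³N_a) = (78.1×10³ × 11.3⁴) / (8 × 63.0³ × 24)
  = 1.2734e+09 / 4.8009e+07 = 26.524 N/mm = 26524 N/m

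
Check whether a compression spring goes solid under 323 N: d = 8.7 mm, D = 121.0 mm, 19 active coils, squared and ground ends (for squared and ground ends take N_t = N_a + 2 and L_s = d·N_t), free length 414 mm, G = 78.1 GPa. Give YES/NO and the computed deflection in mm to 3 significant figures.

NO, δ = 194 mm

k = Gd⁴/(8D³N_a) = (78.1×10³)(8.7⁴)/(8·121.0³·19) = 1.6616 N/mm
N_t = 21; L_s = 8.7·21 = 182.7 mm; δ_solid = L₀ − L_s = 414 − 182.7 = 231.3 mm
δ = F/k = 323/1.6616 = 194.39 mm
δ < δ_solid → spring does not go solid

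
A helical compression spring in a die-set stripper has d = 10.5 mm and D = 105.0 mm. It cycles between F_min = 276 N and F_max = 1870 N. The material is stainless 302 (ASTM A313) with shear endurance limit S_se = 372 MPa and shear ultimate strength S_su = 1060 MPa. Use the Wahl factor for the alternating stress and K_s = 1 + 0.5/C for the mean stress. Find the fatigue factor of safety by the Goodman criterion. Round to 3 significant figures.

C = D/d = 105.0/10.5 = 10.0000; K_W = (4C−1)/(4C−4)+0.615/C = 1.1448; K_s = 1+0.5/C = 1.0500
F_a = (F_max−F_min)/2 = 797 N; F_m = (F_max+F_min)/2 = 1073 N
τ_a = K_W·8F_aD/(πd³) = 1.1448 × 184.09 = 210.75 MPa
τ_m = K_s·8F_mD/(πd³) = 1.0500 × 247.83 = 260.23 MPa
Goodman: 1/n_f = τ_a/S_se + τ_m/S_su = 210.75/372 + 260.23/1060 = 0.56653 + 0.24550 = 0.81202
n_f = 1/0.81202 = 1.231

1.23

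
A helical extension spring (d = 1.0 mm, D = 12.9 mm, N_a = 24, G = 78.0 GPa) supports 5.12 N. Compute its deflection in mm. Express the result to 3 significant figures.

k = Gd⁴/(8D³N_a) = (78.0×10³)(1.0⁴)/(8·12.9³·24) = 0.18924 N/mm
δ = F/k = 5.12 / 0.18924 = 27.055 mm

27.1 mm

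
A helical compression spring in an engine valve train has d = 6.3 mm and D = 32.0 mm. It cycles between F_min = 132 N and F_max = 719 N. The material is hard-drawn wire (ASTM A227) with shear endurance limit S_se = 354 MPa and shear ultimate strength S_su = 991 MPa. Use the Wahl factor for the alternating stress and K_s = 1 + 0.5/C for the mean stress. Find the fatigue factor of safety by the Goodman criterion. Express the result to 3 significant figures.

C = D/d = 32.0/6.3 = 5.0794; K_W = (4C−1)/(4C−4)+0.615/C = 1.3049; K_s = 1+0.5/C = 1.0984
F_a = (F_max−F_min)/2 = 293.5 N; F_m = (F_max+F_min)/2 = 425.5 N
τ_a = K_W·8F_aD/(πd³) = 1.3049 × 95.648 = 124.81 MPa
τ_m = K_s·8F_mD/(πd³) = 1.0984 × 138.67 = 152.32 MPa
Goodman: 1/n_f = τ_a/S_se + τ_m/S_su = 124.81/354 + 152.32/991 = 0.35258 + 0.15370 = 0.50628
n_f = 1/0.50628 = 1.975

1.98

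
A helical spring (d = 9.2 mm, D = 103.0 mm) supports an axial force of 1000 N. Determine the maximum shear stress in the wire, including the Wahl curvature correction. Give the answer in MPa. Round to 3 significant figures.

380 MPa

Spring index C = D/d = 103.0/9.2 = 11.1957
K_W = (4C−1)/(4C−4) + 0.615/C = 43.783/40.783 + 0.0549 = 1.1285
τ₀ = 8FD/(πd³) = 8·1000·103.0/(π·9.2³) = 824000/2446.3 = 336.83 MPa
τ_max = K·τ₀ = 1.1285 × 336.83 = 380.11 MPa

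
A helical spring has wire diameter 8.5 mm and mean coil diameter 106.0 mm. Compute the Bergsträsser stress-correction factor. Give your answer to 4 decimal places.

1.1066

C = D/d = 106.0/8.5 = 12.4706
K_B = (4C+2)/(4C−3) = 51.882/46.882 = 1.1066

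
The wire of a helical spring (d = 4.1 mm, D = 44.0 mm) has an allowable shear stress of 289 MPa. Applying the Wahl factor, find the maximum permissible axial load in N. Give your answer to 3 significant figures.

C = D/d = 44.0/4.1 = 10.7317
K_W = (4C−1)/(4C−4) + 0.615/C = 41.927/38.927 + 0.0573 = 1.1344
τ_max = K·8FD/(πd³) → F_max = τ_allow·πd³/(8DK)
F_max = 289·π·4.1³/(8·44.0·1.1344) = 62575/399.3 = 156.71 N

157 N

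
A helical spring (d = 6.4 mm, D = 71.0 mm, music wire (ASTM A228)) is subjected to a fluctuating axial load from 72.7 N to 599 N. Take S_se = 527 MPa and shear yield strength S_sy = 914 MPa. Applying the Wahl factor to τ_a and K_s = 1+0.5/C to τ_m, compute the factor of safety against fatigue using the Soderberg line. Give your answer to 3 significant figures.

1.53

C = D/d = 71.0/6.4 = 11.0938; K_W = (4C−1)/(4C−4)+0.615/C = 1.1297; K_s = 1+0.5/C = 1.0451
F_a = (F_max−F_min)/2 = 263.15 N; F_m = (F_max+F_min)/2 = 335.85 N
τ_a = K_W·8F_aD/(πd³) = 1.1297 × 181.49 = 205.04 MPa
τ_m = K_s·8F_mD/(πd³) = 1.0451 × 231.63 = 242.07 MPa
Soderberg: 1/n_f = τ_a/S_se + τ_m/S_sy = 205.04/527 + 242.07/914 = 0.38907 + 0.26485 = 0.65392
n_f = 1/0.65392 = 1.529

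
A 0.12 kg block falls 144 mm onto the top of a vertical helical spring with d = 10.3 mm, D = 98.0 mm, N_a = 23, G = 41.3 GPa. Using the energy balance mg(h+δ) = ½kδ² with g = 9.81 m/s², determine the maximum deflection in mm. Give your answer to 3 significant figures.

k = Gd⁴/(8D³N_a) = (41.3×10³)(10.3⁴)/(8·98.0³·23) = 2.6841 N/mm
W = mg = 0.12 × 9.81 = 1.1772 N
½kδ² − Wδ − Wh = 0 → δ = (W + √(W² + 2kWh))/k
δ = (1.1772 + √(1.3858 + 910.009))/2.6841 = (1.1772 + 30.189)/2.6841 = 11.686 mm

11.7 mm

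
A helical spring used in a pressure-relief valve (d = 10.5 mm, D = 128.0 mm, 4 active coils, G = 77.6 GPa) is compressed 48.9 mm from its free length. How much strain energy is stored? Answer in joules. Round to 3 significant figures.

16.8 J

k = Gd⁴/(8D³N_a) = (77.6×10³)(10.5⁴)/(8·128.0³·4) = 14.055 N/mm
U = ½kδ² = 0.5 × 14.055 × 48.9² = 16805 N·mm = 16.805 J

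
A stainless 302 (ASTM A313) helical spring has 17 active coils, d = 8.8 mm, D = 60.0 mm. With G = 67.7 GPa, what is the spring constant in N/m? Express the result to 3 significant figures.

13800 N/m

k = Gd⁴/(8D³N_a) = (67.7×10³ × 8.8⁴) / (8 × 60.0³ × 17)
  = 4.05994e+08 / 2.9376e+07 = 13.821 N/mm = 13821 N/m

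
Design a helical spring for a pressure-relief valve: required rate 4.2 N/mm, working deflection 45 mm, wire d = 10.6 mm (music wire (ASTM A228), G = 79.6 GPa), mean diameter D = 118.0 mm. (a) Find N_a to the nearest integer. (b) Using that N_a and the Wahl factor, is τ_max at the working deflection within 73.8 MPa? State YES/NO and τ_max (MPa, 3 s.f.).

N_a = Gd⁴/(8D³k) = (79.6×10³)(10.6⁴)/(8·118.0³·4.2) = 18.2 → N_a = 18
Actual rate k = Gd⁴/(8D³·18) = 4.2474 N/mm
Working load F = kδ = 4.2474·45 = 191.14 N
C = 118.0/10.6 = 11.1321; K_W = (4C−1)/(4C−4)+0.615/C = 1.1293
τ_max = K_W·8FD/(πd³) = 1.1293·48.222 = 54.456 MPa
τ_max ≤ 73.8 MPa → acceptable

(a) 18 coils; (b) YES, τ_max = 54.5 MPa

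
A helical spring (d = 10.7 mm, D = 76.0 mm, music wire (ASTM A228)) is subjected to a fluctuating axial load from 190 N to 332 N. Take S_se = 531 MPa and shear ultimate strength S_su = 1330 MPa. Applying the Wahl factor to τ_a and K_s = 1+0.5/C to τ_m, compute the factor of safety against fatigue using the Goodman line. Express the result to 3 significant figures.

C = D/d = 76.0/10.7 = 7.1028; K_W = (4C−1)/(4C−4)+0.615/C = 1.2095; K_s = 1+0.5/C = 1.0704
F_a = (F_max−F_min)/2 = 71 N; F_m = (F_max+F_min)/2 = 261 N
τ_a = K_W·8F_aD/(πd³) = 1.2095 × 11.217 = 13.566 MPa
τ_m = K_s·8F_mD/(πd³) = 1.0704 × 41.233 = 44.135 MPa
Goodman: 1/n_f = τ_a/S_se + τ_m/S_su = 13.566/531 + 44.135/1330 = 0.02555 + 0.03318 = 0.058733
n_f = 1/0.058733 = 17.03

17.0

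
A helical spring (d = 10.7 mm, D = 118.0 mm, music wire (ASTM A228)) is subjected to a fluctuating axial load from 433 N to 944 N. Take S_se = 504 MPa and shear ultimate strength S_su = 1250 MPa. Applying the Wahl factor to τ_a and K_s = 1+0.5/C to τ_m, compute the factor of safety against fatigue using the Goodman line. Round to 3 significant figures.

C = D/d = 118.0/10.7 = 11.0280; K_W = (4C−1)/(4C−4)+0.615/C = 1.1306; K_s = 1+0.5/C = 1.0453
F_a = (F_max−F_min)/2 = 255.5 N; F_m = (F_max+F_min)/2 = 688.5 N
τ_a = K_W·8F_aD/(πd³) = 1.1306 × 62.67 = 70.852 MPa
τ_m = K_s·8F_mD/(πd³) = 1.0453 × 168.88 = 176.54 MPa
Goodman: 1/n_f = τ_a/S_se + τ_m/S_su = 70.852/504 + 176.54/1250 = 0.14058 + 0.14123 = 0.28181
n_f = 1/0.28181 = 3.549

3.55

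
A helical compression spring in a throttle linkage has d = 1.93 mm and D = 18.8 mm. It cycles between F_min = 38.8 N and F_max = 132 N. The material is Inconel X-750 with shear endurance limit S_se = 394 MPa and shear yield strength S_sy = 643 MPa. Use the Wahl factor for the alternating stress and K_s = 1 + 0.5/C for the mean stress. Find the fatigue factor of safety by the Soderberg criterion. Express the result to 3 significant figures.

C = D/d = 18.8/1.93 = 9.7409; K_W = (4C−1)/(4C−4)+0.615/C = 1.1489; K_s = 1+0.5/C = 1.0513
F_a = (F_max−F_min)/2 = 46.6 N; F_m = (F_max+F_min)/2 = 85.4 N
τ_a = K_W·8F_aD/(πd³) = 1.1489 × 310.32 = 356.54 MPa
τ_m = K_s·8F_mD/(πd³) = 1.0513 × 568.7 = 597.89 MPa
Soderberg: 1/n_f = τ_a/S_se + τ_m/S_sy = 356.54/394 + 597.89/643 = 0.90493 + 0.92985 = 1.8348
n_f = 1/1.8348 = 0.545

0.545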